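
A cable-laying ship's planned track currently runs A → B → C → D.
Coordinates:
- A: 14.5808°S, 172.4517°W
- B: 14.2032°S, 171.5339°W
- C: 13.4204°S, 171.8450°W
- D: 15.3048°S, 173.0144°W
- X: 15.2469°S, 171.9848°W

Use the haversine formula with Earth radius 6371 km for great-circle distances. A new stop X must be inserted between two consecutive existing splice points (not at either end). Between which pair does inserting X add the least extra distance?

Added distance for inserting X between each consecutive pair:
A–B: 107.8 km
B–C: 236.1 km
C–D: 69.8 km
Smallest added distance is 69.8 km, inserting between C and D.

between C and D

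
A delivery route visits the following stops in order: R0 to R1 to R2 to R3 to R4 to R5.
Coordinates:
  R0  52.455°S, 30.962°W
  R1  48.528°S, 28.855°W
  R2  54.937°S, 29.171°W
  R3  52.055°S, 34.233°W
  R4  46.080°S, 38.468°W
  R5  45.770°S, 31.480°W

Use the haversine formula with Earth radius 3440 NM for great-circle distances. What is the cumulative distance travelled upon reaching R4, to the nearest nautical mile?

1280 NM

Leg distances:
R0→R1: 249.1 NM  (cumulative 249.1 NM)
R1→R2: 385.0 NM  (cumulative 634.1 NM)
R2→R3: 250.1 NM  (cumulative 884.2 NM)
R3→R4: 395.4 NM  (cumulative 1279.6 NM)
Cumulative distance at R4 ≈ 1280 NM.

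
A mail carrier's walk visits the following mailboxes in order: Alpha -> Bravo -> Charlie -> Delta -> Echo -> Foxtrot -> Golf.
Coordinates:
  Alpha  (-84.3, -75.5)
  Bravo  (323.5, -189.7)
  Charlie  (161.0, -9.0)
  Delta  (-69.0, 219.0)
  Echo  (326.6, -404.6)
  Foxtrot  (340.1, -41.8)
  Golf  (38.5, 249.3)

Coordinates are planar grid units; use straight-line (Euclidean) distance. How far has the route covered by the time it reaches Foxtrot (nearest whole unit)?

Leg distances:
Alpha→Bravo: 423.5  (cumulative 423.5)
Bravo→Charlie: 243.0  (cumulative 666.5)
Charlie→Delta: 323.9  (cumulative 990.4)
Delta→Echo: 738.5  (cumulative 1728.9)
Echo→Foxtrot: 363.1  (cumulative 2091.9)
Cumulative distance at Foxtrot ≈ 2092.

2092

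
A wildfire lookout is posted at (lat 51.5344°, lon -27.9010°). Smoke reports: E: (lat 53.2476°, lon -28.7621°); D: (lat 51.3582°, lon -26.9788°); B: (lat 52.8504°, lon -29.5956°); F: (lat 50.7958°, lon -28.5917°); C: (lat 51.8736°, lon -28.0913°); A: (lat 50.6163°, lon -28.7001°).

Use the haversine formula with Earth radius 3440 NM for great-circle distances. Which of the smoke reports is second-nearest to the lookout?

D

Distance to each, sorted:
C: 21.6 NM
D: 36.1 NM
F: 51.4 NM
A: 62.8 NM
B: 100.7 NM
E: 107.6 NM
The second-nearest is D at 36.1 NM.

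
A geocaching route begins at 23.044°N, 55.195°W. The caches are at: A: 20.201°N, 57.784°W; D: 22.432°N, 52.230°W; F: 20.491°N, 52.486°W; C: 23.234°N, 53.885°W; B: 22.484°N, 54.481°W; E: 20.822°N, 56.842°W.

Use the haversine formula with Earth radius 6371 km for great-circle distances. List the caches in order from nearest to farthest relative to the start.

B, C, E, D, F, A

Distances from the start:
B 22.484°N, 54.481°W: 96.1 km
C 23.234°N, 53.885°W: 135.6 km
E 20.822°N, 56.842°W: 299.8 km
D 22.432°N, 52.230°W: 311.6 km
F 20.491°N, 52.486°W: 398.5 km
A 20.201°N, 57.784°W: 414.2 km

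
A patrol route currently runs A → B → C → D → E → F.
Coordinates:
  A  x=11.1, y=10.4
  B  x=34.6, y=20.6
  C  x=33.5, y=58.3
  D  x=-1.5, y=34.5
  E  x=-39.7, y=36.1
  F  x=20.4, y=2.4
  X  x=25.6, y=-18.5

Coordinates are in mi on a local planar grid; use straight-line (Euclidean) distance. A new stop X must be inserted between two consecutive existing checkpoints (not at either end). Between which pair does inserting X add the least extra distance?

Added distance for inserting X between each consecutive pair:
A–B: 46.8 mi
B–C: 79.6 mi
C–D: 94.4 mi
D–E: 106.4 mi
E–F: 37.8 mi
Smallest added distance is 37.8 mi, inserting between E and F.

between E and F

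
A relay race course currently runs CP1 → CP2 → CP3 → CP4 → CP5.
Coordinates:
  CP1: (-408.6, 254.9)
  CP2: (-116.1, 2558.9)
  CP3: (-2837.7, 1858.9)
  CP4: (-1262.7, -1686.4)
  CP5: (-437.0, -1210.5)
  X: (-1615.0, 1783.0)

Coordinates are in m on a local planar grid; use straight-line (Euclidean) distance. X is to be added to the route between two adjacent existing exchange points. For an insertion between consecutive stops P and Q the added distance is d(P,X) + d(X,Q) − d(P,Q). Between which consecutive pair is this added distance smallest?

Added distance for inserting X between each consecutive pair:
CP1–CP2: 1312.2 m
CP2–CP3: 102.7 m
CP3–CP4: 832.9 m
CP4–CP5: 5751.2 m
Smallest added distance is 102.7 m, inserting between CP2 and CP3.

between CP2 and CP3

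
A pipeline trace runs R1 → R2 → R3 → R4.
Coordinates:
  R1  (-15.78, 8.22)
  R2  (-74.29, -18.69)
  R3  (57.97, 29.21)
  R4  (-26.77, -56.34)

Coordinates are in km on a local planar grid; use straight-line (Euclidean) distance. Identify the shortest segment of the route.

Leg distances:
R1→R2: 64.4 km
R2→R3: 140.7 km
R3→R4: 120.4 km
The shortest leg is R1–R2 at 64.4 km.

R1–R2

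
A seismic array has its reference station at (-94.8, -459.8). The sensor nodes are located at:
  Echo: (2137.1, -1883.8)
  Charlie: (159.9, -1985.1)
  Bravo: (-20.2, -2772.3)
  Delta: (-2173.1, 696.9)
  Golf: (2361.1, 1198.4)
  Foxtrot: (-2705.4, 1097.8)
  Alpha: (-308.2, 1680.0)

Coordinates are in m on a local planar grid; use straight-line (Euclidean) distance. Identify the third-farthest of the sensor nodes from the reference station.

Distance to each, sorted:
Foxtrot: 3040.0 m
Golf: 2963.3 m
Echo: 2647.5 m
Delta: 2378.5 m
Bravo: 2313.7 m
Alpha: 2150.4 m
Charlie: 1546.4 m
The third-farthest is Echo at 2647.5 m.

Echo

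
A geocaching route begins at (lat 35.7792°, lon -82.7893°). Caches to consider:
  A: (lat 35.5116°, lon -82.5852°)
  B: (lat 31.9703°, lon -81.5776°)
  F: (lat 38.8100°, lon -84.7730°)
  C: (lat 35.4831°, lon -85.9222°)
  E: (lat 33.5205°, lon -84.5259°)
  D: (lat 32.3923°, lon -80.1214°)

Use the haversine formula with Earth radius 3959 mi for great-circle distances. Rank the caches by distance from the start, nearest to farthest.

Distances from the start:
A (lat 35.5116°, lon -82.5852°): 21.8 mi
C (lat 35.4831°, lon -85.9222°): 177.1 mi
E (lat 33.5205°, lon -84.5259°): 184.7 mi
F (lat 38.8100°, lon -84.7730°): 236.1 mi
B (lat 31.9703°, lon -81.5776°): 272.2 mi
D (lat 32.3923°, lon -80.1214°): 279.4 mi

A, C, E, F, B, D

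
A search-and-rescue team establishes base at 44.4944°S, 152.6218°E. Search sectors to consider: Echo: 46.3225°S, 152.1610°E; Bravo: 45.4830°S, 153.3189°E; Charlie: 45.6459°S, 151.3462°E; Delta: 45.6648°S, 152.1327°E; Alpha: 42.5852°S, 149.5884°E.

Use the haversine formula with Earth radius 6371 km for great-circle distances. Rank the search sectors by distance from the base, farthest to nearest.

Alpha, Echo, Charlie, Delta, Bravo

Distance from the base at 44.4944°S, 152.6218°E to each:
Alpha 42.5852°S, 149.5884°E: 323.8 km
Echo 46.3225°S, 152.1610°E: 206.4 km
Charlie 45.6459°S, 151.3462°E: 162.6 km
Delta 45.6648°S, 152.1327°E: 135.7 km
Bravo 45.4830°S, 153.3189°E: 122.8 km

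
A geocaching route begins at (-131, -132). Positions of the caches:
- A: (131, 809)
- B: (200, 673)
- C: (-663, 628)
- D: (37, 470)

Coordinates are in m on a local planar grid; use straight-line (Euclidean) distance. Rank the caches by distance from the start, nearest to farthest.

Distances from the start:
D (37, 470): 625.0 m
B (200, 673): 870.4 m
C (-663, 628): 927.7 m
A (131, 809): 976.8 m

D, B, C, A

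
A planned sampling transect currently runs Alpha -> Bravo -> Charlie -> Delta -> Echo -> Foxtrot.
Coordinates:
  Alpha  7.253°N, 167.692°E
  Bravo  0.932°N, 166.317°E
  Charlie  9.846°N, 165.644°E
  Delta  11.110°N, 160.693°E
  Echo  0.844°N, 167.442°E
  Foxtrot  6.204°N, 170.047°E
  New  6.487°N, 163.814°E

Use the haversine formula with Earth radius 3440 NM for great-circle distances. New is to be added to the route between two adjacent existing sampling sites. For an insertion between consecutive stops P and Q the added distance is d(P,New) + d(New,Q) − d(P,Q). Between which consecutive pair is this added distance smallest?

Added distance for inserting New between each consecutive pair:
Alpha–Bravo: 213.0 NM
Bravo–Charlie: 58.1 NM
Charlie–Delta: 260.8 NM
Delta–Echo: 0.0 NM
Echo–Foxtrot: 417.2 NM
Smallest added distance is 0.0 NM, inserting between Delta and Echo.

between Delta and Echo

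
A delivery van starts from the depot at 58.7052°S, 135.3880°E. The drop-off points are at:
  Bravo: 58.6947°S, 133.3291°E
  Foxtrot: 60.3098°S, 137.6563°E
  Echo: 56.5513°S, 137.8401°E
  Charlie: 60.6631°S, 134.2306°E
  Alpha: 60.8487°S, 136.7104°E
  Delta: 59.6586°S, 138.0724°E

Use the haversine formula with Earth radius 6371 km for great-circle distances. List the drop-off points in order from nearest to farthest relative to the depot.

Distances from the depot:
Bravo 58.6947°S, 133.3291°E: 118.9 km
Delta 59.6586°S, 138.0724°E: 186.1 km
Foxtrot 60.3098°S, 137.6563°E: 219.6 km
Charlie 60.6631°S, 134.2306°E: 227.2 km
Alpha 60.8487°S, 136.7104°E: 249.6 km
Echo 56.5513°S, 137.8401°E: 280.4 km

Bravo, Delta, Foxtrot, Charlie, Alpha, Echo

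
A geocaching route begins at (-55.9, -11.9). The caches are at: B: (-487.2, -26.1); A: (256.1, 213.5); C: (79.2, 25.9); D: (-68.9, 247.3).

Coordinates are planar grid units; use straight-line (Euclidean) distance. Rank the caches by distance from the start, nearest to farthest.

C, D, A, B

Computing each straight-line distance from (-55.9, -11.9):
C (79.2, 25.9): 140.3
D (-68.9, 247.3): 259.5
A (256.1, 213.5): 384.9
B (-487.2, -26.1): 431.5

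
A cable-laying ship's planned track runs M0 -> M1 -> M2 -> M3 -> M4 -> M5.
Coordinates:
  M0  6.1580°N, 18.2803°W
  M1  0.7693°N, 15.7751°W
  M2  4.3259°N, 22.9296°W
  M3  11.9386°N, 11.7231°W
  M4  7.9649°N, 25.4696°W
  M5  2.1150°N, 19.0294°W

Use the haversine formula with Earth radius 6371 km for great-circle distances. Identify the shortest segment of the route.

M0–M1

Leg distances:
M0→M1: 660.5 km
M1→M2: 887.6 km
M2→M3: 1495.3 km
M3→M4: 1568.6 km
M4→M5: 965.2 km
The shortest leg is M0–M1 at 660.5 km.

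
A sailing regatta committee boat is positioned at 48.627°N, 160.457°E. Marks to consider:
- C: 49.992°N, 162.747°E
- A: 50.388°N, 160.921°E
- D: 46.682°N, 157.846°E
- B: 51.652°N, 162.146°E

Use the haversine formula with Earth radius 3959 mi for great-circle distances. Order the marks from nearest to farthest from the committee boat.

A, C, D, B

Distances from the committee boat:
A 50.388°N, 160.921°E: 123.4 mi
C 49.992°N, 162.747°E: 139.8 mi
D 46.682°N, 157.846°E: 181.2 mi
B 51.652°N, 162.146°E: 222.0 mi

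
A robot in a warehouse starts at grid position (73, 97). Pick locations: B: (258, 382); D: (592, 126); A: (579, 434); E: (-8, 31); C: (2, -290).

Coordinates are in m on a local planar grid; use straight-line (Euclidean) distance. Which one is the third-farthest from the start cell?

C

Distances from the start cell ((73, 97)):
A: 608.0 m
D: 519.8 m
C: 393.5 m
B: 339.8 m
E: 104.5 m
The third-farthest is C at 393.5 m.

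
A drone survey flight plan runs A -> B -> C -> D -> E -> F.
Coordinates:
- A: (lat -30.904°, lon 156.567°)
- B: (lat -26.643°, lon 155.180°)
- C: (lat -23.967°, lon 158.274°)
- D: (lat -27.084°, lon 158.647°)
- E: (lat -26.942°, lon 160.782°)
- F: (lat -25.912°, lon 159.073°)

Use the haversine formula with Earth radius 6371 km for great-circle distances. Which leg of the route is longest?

Leg distances:
A→B: 492.7 km
B→C: 430.4 km
C→D: 348.6 km
D→E: 212.1 km
E→F: 205.1 km
The longest leg is A–B at 492.7 km.

A–B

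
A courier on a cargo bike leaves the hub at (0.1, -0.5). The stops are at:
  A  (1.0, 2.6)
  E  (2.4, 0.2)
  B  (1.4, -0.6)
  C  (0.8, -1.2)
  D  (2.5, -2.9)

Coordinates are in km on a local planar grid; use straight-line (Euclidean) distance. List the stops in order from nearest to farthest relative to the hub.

C, B, E, A, D

Distance from the hub at (0.1, -0.5) to each:
C (0.8, -1.2): 1.0 km
B (1.4, -0.6): 1.3 km
E (2.4, 0.2): 2.4 km
A (1.0, 2.6): 3.2 km
D (2.5, -2.9): 3.4 km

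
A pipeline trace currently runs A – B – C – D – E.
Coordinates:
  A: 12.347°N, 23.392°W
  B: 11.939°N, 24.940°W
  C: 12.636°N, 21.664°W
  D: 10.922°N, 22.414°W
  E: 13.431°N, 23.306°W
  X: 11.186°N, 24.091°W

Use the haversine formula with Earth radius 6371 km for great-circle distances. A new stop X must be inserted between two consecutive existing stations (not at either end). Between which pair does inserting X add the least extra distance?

between B and C

Added distance for inserting X between each consecutive pair:
A–B: 100.3 km
B–C: 69.9 km
C–D: 287.4 km
D–E: 153.8 km
Smallest added distance is 69.9 km, inserting between B and C.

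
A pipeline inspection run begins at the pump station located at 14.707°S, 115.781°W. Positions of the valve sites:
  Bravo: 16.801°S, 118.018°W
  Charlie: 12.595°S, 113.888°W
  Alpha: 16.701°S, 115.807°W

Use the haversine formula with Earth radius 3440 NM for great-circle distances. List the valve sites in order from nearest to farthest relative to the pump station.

Alpha, Charlie, Bravo

Distances from the pump station:
Alpha 16.701°S, 115.807°W: 119.7 NM
Charlie 12.595°S, 113.888°W: 168.2 NM
Bravo 16.801°S, 118.018°W: 180.3 NM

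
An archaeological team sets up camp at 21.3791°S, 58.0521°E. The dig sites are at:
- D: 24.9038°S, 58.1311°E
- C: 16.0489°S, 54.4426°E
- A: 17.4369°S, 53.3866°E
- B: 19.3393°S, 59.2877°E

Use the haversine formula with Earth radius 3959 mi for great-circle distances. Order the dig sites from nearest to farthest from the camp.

Distance from the camp at 21.3791°S, 58.0521°E to each:
B 19.3393°S, 59.2877°E: 162.1 mi
D 24.9038°S, 58.1311°E: 243.6 mi
A 17.4369°S, 53.3866°E: 408.2 mi
C 16.0489°S, 54.4426°E: 437.5 mi

B, D, A, C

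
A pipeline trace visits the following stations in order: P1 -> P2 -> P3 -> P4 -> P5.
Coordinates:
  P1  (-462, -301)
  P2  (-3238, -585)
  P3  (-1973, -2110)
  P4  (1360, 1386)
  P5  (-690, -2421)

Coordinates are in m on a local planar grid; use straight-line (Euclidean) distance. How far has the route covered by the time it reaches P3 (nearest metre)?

Leg distances:
P1→P2: 2790.5 m  (cumulative 2790.5 m)
P2→P3: 1981.4 m  (cumulative 4771.9 m)
Cumulative distance at P3 ≈ 4772 m.

4772 m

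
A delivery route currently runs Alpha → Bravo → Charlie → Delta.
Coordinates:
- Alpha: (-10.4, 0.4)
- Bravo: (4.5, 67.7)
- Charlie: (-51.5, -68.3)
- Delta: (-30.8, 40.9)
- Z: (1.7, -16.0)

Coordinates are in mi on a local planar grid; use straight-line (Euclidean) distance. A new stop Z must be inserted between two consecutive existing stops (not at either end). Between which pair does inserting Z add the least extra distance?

Added distance for inserting Z between each consecutive pair:
Alpha–Bravo: 35.2 mi
Bravo–Charlie: 11.3 mi
Charlie–Delta: 29.0 mi
Smallest added distance is 11.3 mi, inserting between Bravo and Charlie.

between Bravo and Charlie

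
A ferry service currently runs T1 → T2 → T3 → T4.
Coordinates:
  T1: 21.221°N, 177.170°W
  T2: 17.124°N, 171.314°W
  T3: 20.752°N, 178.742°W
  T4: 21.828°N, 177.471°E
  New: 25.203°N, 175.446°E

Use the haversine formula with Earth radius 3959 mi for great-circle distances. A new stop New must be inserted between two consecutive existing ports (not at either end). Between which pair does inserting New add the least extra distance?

Added distance for inserting New between each consecutive pair:
T1–T2: 1086.5 mi
T2–T3: 953.0 mi
T3–T4: 492.1 mi
Smallest added distance is 492.1 mi, inserting between T3 and T4.

between T3 and T4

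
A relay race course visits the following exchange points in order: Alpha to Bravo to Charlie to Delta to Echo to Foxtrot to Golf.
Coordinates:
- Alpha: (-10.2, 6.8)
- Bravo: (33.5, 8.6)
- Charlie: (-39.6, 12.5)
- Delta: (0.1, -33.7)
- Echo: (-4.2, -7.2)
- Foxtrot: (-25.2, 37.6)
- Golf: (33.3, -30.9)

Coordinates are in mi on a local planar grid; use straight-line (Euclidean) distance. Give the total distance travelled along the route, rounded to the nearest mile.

344 mi

Leg distances:
Alpha→Bravo: 43.7 mi  (cumulative 43.7 mi)
Bravo→Charlie: 73.2 mi  (cumulative 116.9 mi)
Charlie→Delta: 60.9 mi  (cumulative 177.9 mi)
Delta→Echo: 26.8 mi  (cumulative 204.7 mi)
Echo→Foxtrot: 49.5 mi  (cumulative 254.2 mi)
Foxtrot→Golf: 90.1 mi  (cumulative 344.3 mi)
Total route length ≈ 344 mi.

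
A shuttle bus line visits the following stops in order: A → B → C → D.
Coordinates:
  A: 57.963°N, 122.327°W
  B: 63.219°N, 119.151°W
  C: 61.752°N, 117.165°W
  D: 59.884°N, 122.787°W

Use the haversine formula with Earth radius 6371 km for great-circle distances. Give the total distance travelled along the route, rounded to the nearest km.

1170 km

Leg distances:
A→B: 609.4 km  (cumulative 609.4 km)
B→C: 192.4 km  (cumulative 801.8 km)
C→D: 368.7 km  (cumulative 1170.5 km)
Total route length ≈ 1170 km.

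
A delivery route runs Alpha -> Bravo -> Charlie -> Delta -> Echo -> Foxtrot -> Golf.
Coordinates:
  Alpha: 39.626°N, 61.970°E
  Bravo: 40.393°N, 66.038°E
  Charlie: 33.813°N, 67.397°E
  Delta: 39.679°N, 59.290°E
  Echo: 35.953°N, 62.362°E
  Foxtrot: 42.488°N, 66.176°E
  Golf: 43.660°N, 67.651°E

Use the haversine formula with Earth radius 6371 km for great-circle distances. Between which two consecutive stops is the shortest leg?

Leg distances:
Alpha→Bravo: 356.8 km
Bravo→Charlie: 741.5 km
Charlie→Delta: 972.5 km
Delta→Echo: 494.4 km
Echo→Foxtrot: 797.3 km
Foxtrot→Golf: 177.0 km
The shortest leg is Foxtrot–Golf at 177.0 km.

Foxtrot–Golf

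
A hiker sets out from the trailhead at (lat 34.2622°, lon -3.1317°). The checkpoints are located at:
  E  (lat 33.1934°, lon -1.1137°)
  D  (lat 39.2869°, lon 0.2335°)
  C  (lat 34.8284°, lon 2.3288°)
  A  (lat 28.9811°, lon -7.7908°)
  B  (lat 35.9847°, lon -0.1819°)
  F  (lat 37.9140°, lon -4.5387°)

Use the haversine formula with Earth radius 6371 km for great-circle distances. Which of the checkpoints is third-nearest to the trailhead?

F

Distances from the trailhead ((lat 34.2622°, lon -3.1317°)):
E: 221.2 km
B: 329.6 km
F: 425.3 km
C: 504.0 km
D: 633.9 km
A: 734.3 km
The third-nearest is F at 425.3 km.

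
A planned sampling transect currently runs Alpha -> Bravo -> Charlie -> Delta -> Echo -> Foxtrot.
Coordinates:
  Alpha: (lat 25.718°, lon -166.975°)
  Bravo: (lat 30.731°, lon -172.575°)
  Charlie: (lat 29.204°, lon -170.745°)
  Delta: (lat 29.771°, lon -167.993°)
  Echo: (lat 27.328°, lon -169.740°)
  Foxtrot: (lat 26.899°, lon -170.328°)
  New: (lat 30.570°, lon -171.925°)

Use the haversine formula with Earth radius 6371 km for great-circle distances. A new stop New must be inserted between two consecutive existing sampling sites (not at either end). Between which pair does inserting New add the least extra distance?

between Alpha and Bravo

Added distance for inserting New between each consecutive pair:
Alpha–Bravo: 8.3 km
Bravo–Charlie: 9.7 km
Charlie–Delta: 304.3 km
Delta–Echo: 486.0 km
Echo–Foxtrot: 780.1 km
Smallest added distance is 8.3 km, inserting between Alpha and Bravo.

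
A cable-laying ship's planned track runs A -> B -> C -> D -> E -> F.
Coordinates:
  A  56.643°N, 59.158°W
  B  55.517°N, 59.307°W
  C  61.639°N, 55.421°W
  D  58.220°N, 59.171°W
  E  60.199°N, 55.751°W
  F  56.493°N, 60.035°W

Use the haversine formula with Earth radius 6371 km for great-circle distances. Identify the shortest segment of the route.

A–B

Leg distances:
A→B: 125.5 km
B→C: 716.7 km
C→D: 433.6 km
D→E: 293.7 km
E→F: 481.8 km
The shortest leg is A–B at 125.5 km.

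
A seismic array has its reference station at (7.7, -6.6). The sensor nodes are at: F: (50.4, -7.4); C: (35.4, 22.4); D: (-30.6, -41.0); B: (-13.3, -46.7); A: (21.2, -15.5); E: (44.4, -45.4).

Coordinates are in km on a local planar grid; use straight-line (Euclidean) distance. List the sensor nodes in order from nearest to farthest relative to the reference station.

Distances from the reference station:
A (21.2, -15.5): 16.2 km
C (35.4, 22.4): 40.1 km
F (50.4, -7.4): 42.7 km
B (-13.3, -46.7): 45.3 km
D (-30.6, -41.0): 51.5 km
E (44.4, -45.4): 53.4 km

A, C, F, B, D, E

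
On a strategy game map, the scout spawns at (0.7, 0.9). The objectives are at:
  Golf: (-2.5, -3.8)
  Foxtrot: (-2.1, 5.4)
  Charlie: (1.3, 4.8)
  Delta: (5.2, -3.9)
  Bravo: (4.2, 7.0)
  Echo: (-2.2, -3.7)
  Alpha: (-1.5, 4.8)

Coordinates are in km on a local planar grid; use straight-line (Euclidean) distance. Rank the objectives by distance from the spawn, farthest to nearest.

Computing each straight-line distance from (0.7, 0.9):
Bravo (4.2, 7.0): 7.0 km
Delta (5.2, -3.9): 6.6 km
Golf (-2.5, -3.8): 5.7 km
Echo (-2.2, -3.7): 5.4 km
Foxtrot (-2.1, 5.4): 5.3 km
Alpha (-1.5, 4.8): 4.5 km
Charlie (1.3, 4.8): 3.9 km

Bravo, Delta, Golf, Echo, Foxtrot, Alpha, Charlie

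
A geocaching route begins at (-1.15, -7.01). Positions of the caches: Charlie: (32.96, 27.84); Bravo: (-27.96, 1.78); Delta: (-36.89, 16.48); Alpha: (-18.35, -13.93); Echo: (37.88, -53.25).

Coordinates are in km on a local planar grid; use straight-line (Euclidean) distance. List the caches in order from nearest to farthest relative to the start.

Alpha, Bravo, Delta, Charlie, Echo

Computing each straight-line distance from (-1.15, -7.01):
Alpha (-18.35, -13.93): 18.5 km
Bravo (-27.96, 1.78): 28.2 km
Delta (-36.89, 16.48): 42.8 km
Charlie (32.96, 27.84): 48.8 km
Echo (37.88, -53.25): 60.5 km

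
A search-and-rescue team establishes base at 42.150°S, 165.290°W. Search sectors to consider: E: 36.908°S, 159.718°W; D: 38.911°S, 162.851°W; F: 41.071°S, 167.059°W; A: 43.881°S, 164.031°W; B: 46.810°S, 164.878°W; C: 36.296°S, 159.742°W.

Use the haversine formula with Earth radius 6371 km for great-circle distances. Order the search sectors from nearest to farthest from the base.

F, A, D, B, E, C

Distance from the base at 42.150°S, 165.290°W to each:
F 41.071°S, 167.059°W: 189.8 km
A 43.881°S, 164.031°W: 218.0 km
D 38.911°S, 162.851°W: 414.9 km
B 46.810°S, 164.878°W: 519.2 km
E 36.908°S, 159.718°W: 753.4 km
C 36.296°S, 159.742°W: 807.1 km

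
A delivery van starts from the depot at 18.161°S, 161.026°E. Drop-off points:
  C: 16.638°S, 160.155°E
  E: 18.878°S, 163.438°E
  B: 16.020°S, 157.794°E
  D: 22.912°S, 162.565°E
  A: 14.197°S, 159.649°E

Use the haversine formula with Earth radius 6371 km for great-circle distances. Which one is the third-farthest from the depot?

B

Distances from the depot (18.161°S, 161.026°E):
D: 552.0 km
A: 464.6 km
B: 417.9 km
E: 266.5 km
C: 192.9 km
The third-farthest is B at 417.9 km.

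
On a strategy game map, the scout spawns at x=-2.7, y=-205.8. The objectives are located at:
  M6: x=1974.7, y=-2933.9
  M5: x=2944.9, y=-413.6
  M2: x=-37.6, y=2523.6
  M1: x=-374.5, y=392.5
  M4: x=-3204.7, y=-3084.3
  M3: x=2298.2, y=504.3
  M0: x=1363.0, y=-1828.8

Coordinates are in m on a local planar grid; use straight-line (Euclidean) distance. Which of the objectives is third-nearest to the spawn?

Distance to each, sorted:
M1: 704.4 m
M0: 2121.1 m
M3: 2408.0 m
M2: 2729.6 m
M5: 2954.9 m
M6: 3369.4 m
M4: 4305.6 m
The third-nearest is M3 at 2408.0 m.

M3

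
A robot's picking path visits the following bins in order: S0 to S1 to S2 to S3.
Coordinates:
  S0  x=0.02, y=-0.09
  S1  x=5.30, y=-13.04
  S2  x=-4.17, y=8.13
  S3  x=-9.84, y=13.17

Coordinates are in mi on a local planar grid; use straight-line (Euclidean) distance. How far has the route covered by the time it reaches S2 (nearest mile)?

37 mi

Leg distances:
S0→S1: 14.0 mi  (cumulative 14.0 mi)
S1→S2: 23.2 mi  (cumulative 37.2 mi)
Cumulative distance at S2 ≈ 37 mi.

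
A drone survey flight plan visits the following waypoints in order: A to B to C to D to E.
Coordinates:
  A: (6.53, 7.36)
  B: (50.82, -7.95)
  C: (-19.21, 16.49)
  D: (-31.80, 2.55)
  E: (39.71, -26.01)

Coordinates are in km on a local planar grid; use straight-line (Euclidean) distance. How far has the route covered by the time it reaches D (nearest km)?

140 km

Leg distances:
A→B: 46.9 km  (cumulative 46.9 km)
B→C: 74.2 km  (cumulative 121.0 km)
C→D: 18.8 km  (cumulative 139.8 km)
Cumulative distance at D ≈ 140 km.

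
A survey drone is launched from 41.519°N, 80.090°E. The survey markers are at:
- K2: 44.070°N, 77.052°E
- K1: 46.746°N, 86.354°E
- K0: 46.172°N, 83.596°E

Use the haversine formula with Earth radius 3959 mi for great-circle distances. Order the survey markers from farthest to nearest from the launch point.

Computing each great-circle distance from 41.519°N, 80.090°E:
K1 46.746°N, 86.354°E: 476.1 mi
K0 46.172°N, 83.596°E: 365.8 mi
K2 44.070°N, 77.052°E: 234.1 mi

K1, K0, K2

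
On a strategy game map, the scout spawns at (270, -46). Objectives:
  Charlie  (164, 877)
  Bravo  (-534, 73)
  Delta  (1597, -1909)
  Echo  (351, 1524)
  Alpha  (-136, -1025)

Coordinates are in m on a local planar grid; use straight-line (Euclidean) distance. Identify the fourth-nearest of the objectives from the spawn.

Echo

Distance to each, sorted:
Bravo: 812.8 m
Charlie: 929.1 m
Alpha: 1059.8 m
Echo: 1572.1 m
Delta: 2287.3 m
The fourth-nearest is Echo at 1572.1 m.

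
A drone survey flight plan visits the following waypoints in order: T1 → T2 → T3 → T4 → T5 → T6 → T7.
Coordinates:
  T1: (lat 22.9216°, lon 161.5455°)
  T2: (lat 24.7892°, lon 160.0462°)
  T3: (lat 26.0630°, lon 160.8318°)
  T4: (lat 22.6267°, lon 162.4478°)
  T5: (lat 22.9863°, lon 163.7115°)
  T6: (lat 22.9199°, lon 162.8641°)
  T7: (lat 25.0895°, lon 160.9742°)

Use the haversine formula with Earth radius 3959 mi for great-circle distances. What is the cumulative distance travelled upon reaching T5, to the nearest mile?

Leg distances:
T1→T2: 160.1 mi  (cumulative 160.1 mi)
T2→T3: 100.7 mi  (cumulative 260.8 mi)
T3→T4: 258.3 mi  (cumulative 519.1 mi)
T4→T5: 84.2 mi  (cumulative 603.4 mi)
Cumulative distance at T5 ≈ 603 mi.

603 mi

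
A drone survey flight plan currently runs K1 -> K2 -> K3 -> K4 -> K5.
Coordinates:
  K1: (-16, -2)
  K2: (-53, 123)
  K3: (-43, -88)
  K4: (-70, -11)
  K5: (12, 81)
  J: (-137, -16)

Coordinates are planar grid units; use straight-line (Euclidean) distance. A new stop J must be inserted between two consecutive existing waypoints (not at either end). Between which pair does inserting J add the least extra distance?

Added distance for inserting J between each consecutive pair:
K1–K2: 153.9
K2–K3: 69.6
K3–K4: 104.0
K4–K5: 121.7
Smallest added distance is 69.6, inserting between K2 and K3.

between K2 and K3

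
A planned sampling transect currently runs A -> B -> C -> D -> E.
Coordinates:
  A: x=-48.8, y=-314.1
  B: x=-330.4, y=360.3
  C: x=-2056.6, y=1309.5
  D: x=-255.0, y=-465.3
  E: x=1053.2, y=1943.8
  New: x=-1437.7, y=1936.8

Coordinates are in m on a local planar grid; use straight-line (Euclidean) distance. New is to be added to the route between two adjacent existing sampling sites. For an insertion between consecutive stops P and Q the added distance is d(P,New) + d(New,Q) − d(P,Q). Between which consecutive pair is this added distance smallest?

between B and C

Added distance for inserting New between each consecutive pair:
A–B: 3840.6 m
B–C: 837.8 m
C–D: 1029.7 m
D–E: 2427.0 m
Smallest added distance is 837.8 m, inserting between B and C.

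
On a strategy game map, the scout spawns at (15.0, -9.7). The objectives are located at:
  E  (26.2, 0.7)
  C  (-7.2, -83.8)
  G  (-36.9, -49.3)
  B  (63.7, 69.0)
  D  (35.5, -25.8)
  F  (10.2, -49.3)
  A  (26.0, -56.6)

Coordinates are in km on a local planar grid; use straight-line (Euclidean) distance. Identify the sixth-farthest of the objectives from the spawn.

Distance to each, sorted:
B: 92.5 km
C: 77.4 km
G: 65.3 km
A: 48.2 km
F: 39.9 km
D: 26.1 km
E: 15.3 km
The sixth-farthest is D at 26.1 km.

D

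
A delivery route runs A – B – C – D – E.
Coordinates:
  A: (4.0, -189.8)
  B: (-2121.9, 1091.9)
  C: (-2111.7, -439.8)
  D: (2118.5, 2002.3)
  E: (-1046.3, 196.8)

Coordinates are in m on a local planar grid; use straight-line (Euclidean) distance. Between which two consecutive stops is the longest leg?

Leg distances:
A→B: 2482.4 m
B→C: 1531.7 m
C→D: 4884.5 m
D→E: 3643.6 m
The longest leg is C–D at 4884.5 m.

C–D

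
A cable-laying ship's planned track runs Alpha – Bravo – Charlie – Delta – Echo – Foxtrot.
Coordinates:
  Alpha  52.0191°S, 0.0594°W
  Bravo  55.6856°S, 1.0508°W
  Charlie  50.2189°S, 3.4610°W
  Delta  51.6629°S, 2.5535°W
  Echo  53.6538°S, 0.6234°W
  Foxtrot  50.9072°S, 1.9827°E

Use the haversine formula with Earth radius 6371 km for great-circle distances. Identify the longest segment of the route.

Leg distances:
Alpha→Bravo: 412.8 km
Bravo→Charlie: 628.8 km
Charlie→Delta: 172.7 km
Delta→Echo: 256.8 km
Echo→Foxtrot: 353.1 km
The longest leg is Bravo–Charlie at 628.8 km.

Bravo–Charlie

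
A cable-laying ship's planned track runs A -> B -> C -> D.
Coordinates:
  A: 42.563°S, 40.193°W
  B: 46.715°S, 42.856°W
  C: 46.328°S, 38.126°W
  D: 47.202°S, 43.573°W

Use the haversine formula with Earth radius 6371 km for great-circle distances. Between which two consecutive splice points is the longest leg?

A–B

Leg distances:
A→B: 507.4 km
B→C: 364.4 km
C→D: 426.0 km
The longest leg is A–B at 507.4 km.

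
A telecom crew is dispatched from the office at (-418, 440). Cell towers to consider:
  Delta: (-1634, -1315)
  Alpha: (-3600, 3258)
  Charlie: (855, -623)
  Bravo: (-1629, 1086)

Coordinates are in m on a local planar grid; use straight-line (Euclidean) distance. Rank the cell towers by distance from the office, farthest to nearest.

Distances from the office:
Alpha (-3600, 3258): 4250.4 m
Delta (-1634, -1315): 2135.1 m
Charlie (855, -623): 1658.5 m
Bravo (-1629, 1086): 1372.5 m

Alpha, Delta, Charlie, Bravo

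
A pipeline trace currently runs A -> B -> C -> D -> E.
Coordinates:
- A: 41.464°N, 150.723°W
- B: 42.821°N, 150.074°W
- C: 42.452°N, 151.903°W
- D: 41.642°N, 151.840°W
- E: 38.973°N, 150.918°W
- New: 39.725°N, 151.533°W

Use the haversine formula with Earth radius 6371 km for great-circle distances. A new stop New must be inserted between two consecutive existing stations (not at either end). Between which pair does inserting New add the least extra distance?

Added distance for inserting New between each consecutive pair:
A–B: 410.2 km
B–C: 514.9 km
C–D: 429.3 km
D–E: 6.8 km
Smallest added distance is 6.8 km, inserting between D and E.

between D and E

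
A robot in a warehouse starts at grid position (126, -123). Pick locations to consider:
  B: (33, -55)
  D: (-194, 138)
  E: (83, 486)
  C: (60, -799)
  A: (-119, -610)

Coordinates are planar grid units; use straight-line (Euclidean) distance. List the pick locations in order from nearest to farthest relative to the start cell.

B, D, A, E, C

Distance from the start cell at (126, -123) to each:
B (33, -55): 115.2
D (-194, 138): 412.9
A (-119, -610): 545.2
E (83, 486): 610.5
C (60, -799): 679.2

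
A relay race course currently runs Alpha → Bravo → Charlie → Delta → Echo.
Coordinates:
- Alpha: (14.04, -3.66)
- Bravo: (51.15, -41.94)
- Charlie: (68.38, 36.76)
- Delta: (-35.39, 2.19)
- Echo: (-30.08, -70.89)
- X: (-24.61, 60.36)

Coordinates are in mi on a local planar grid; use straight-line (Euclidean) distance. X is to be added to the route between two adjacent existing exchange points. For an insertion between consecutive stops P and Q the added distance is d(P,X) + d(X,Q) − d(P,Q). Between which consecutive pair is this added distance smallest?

between Charlie and Delta

Added distance for inserting X between each consecutive pair:
Alpha–Bravo: 148.8 mi
Bravo–Charlie: 142.7 mi
Charlie–Delta: 45.7 mi
Delta–Echo: 117.3 mi
Smallest added distance is 45.7 mi, inserting between Charlie and Delta.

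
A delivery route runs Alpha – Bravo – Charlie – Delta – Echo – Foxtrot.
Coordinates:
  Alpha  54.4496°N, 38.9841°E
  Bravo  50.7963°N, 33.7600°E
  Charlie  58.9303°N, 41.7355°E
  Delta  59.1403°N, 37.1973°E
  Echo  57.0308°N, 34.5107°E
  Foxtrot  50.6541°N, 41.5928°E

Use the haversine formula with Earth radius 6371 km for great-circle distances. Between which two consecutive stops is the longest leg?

Bravo–Charlie

Leg distances:
Alpha→Bravo: 537.6 km
Bravo→Charlie: 1036.9 km
Charlie→Delta: 260.6 km
Delta→Echo: 282.7 km
Echo→Foxtrot: 846.7 km
The longest leg is Bravo–Charlie at 1036.9 km.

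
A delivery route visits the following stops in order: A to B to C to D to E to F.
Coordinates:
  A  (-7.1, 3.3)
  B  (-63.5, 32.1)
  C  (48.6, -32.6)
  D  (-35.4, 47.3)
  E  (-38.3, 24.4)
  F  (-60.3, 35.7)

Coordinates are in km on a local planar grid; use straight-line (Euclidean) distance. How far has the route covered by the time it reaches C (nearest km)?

193 km

Leg distances:
A→B: 63.3 km  (cumulative 63.3 km)
B→C: 129.4 km  (cumulative 192.8 km)
Cumulative distance at C ≈ 193 km.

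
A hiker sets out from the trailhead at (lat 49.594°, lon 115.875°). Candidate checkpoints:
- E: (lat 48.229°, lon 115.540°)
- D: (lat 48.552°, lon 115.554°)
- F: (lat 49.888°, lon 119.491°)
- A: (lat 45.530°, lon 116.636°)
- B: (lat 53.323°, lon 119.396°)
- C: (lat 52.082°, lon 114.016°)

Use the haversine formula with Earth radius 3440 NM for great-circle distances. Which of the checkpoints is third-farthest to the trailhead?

C

Distances from the trailhead ((lat 49.594°, lon 115.875°)):
B: 259.7 NM
A: 245.9 NM
C: 165.2 NM
F: 141.4 NM
E: 83.0 NM
D: 63.8 NM
The third-farthest is C at 165.2 NM.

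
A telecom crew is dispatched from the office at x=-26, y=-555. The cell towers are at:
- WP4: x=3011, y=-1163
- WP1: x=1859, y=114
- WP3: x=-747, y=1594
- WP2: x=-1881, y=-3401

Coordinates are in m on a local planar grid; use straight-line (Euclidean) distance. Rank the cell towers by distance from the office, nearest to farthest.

Distances from the office:
WP1 x=1859, y=114: 2000.2 m
WP3 x=-747, y=1594: 2266.7 m
WP4 x=3011, y=-1163: 3097.3 m
WP2 x=-1881, y=-3401: 3397.2 m

WP1, WP3, WP4, WP2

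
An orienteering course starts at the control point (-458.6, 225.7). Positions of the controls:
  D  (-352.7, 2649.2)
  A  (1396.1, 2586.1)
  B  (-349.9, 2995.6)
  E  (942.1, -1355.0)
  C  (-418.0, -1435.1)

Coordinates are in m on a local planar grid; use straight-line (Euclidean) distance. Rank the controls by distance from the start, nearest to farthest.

C, E, D, B, A

Computing each straight-line distance from (-458.6, 225.7):
C (-418.0, -1435.1): 1661.3 m
E (942.1, -1355.0): 2112.0 m
D (-352.7, 2649.2): 2425.8 m
B (-349.9, 2995.6): 2772.0 m
A (1396.1, 2586.1): 3001.9 m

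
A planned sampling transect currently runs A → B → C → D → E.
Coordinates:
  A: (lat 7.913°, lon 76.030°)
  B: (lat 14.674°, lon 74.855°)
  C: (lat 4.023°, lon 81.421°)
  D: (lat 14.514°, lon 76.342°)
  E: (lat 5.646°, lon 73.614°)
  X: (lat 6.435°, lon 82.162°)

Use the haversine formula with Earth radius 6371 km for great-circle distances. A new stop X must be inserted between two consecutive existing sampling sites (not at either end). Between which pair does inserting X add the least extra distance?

Added distance for inserting X between each consecutive pair:
A–B: 1148.5 km
B–C: 109.8 km
C–D: 88.5 km
D–E: 1019.6 km
Smallest added distance is 88.5 km, inserting between C and D.

between C and D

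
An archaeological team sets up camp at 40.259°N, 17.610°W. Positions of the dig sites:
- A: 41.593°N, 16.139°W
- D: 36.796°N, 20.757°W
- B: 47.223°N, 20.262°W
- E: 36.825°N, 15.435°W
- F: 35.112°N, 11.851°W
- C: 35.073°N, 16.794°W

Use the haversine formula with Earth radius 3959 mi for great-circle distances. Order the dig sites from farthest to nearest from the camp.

B, F, C, D, E, A

Distance from the camp at 40.259°N, 17.610°W to each:
B 47.223°N, 20.262°W: 499.0 mi
F 35.112°N, 11.851°W: 474.8 mi
C 35.073°N, 16.794°W: 361.1 mi
D 36.796°N, 20.757°W: 293.5 mi
E 36.825°N, 15.435°W: 264.8 mi
A 41.593°N, 16.139°W: 120.0 mi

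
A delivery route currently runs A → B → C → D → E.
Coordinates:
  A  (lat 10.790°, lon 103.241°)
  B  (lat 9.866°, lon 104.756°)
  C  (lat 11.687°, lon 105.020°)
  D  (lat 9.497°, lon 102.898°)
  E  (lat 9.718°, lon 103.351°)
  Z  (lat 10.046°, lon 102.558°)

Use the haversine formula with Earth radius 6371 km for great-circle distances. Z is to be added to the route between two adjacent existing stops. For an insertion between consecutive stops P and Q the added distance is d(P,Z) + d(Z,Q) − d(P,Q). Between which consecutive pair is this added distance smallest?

Added distance for inserting Z between each consecutive pair:
A–B: 158.0 km
B–C: 361.9 km
C–D: 60.2 km
D–E: 110.3 km
Smallest added distance is 60.2 km, inserting between C and D.

between C and D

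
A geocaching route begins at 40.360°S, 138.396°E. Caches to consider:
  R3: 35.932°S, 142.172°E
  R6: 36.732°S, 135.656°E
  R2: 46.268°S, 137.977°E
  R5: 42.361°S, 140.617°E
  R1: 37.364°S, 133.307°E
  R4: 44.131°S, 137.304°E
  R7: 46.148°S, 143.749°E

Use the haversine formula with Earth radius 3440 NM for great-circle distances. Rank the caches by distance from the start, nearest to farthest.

Distance from the start at 40.360°S, 138.396°E to each:
R5 42.361°S, 140.617°E: 156.4 NM
R4 44.131°S, 137.304°E: 231.5 NM
R6 36.732°S, 135.656°E: 252.9 NM
R1 37.364°S, 133.307°E: 298.2 NM
R3 35.932°S, 142.172°E: 320.0 NM
R2 46.268°S, 137.977°E: 355.2 NM
R7 46.148°S, 143.749°E: 418.8 NM

R5, R4, R6, R1, R3, R2, R7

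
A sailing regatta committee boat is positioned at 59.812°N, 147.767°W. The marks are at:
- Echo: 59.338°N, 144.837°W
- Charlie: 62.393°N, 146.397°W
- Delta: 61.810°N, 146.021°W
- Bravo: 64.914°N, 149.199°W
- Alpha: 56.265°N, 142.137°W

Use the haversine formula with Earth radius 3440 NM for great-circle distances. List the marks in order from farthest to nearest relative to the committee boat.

Bravo, Alpha, Charlie, Delta, Echo

Computing each great-circle distance from 59.812°N, 147.767°W:
Bravo 64.914°N, 149.199°W: 308.9 NM
Alpha 56.265°N, 142.137°W: 278.0 NM
Charlie 62.393°N, 146.397°W: 160.0 NM
Delta 61.810°N, 146.021°W: 130.4 NM
Echo 59.338°N, 144.837°W: 93.5 NM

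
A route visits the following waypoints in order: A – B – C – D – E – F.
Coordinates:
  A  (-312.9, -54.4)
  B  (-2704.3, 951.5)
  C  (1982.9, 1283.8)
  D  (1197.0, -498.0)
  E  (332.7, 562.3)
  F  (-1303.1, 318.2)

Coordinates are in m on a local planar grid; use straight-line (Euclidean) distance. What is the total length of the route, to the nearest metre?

12263 m

Leg distances:
A→B: 2594.3 m  (cumulative 2594.3 m)
B→C: 4699.0 m  (cumulative 7293.3 m)
C→D: 1947.4 m  (cumulative 9240.7 m)
D→E: 1367.9 m  (cumulative 10608.7 m)
E→F: 1653.9 m  (cumulative 12262.6 m)
Total route length ≈ 12263 m.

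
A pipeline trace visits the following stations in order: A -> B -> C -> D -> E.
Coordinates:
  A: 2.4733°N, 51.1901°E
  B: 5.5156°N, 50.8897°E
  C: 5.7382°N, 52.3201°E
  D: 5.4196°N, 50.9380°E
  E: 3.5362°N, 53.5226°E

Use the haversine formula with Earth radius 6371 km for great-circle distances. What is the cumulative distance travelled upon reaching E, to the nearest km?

Leg distances:
A→B: 339.9 km  (cumulative 339.9 km)
B→C: 160.2 km  (cumulative 500.1 km)
C→D: 157.0 km  (cumulative 657.1 km)
D→E: 354.9 km  (cumulative 1012.0 km)
Cumulative distance at E ≈ 1012 km.

1012 km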